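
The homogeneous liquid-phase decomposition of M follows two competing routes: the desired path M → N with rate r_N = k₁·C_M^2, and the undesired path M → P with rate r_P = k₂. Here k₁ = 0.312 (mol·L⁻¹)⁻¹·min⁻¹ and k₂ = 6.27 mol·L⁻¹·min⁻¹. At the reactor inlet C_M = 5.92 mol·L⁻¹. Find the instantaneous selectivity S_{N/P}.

S_{N/P} = r_N/r_P = (k₁·C_M^2)/(k₂) = (k₁/k₂)·C_M^2.
= (0.312×5.920^2) / (6.27) = 10.93/6.270 = 1.74.

1.74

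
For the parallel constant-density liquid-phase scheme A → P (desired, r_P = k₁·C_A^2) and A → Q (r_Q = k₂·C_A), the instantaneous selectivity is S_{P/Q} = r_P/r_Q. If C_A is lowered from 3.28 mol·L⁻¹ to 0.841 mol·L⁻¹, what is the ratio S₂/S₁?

0.256

S_{P/Q} = (k₁/k₂)·C_A, so S₂/S₁ = (C_{A,2}/C_{A,1}).
= 0.841/3.28 = 0.256.
Selectivity toward P falls as C_A falls — high-concentration operation is favoured.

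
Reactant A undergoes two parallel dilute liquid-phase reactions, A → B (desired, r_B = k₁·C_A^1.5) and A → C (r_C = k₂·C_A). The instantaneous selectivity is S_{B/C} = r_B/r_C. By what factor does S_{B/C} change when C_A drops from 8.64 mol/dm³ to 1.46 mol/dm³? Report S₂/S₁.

S_{B/C} = (k₁/k₂)·C_A^0.5, so S₂/S₁ = (C_{A,2}/C_{A,1})^0.5.
= (1.46/8.64)^0.5 = (0.1690)^0.5 = 0.411.

0.411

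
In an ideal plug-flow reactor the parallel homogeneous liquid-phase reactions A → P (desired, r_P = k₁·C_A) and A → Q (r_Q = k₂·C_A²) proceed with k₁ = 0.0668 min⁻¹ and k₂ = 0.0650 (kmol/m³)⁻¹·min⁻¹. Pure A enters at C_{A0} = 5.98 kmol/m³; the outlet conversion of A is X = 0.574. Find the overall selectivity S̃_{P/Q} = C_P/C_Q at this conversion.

0.252

C_A = C_{A0}(1−X) = 2.547 kmol/m³.
Along a PFR/batch, dC_P/dC_A = −r_P/(r_P+r_Q) = −k₁/(k₁+k₂·C_A).
Integrating from C_{A0} to C_A: C_P = (0.0668/0.0650)·ln[(0.0668+0.0650·5.98)/(0.0668+0.0650·2.55)] = 1.028·ln(0.4555/0.2324) = 0.6916 kmol/m³.
C_Q = (C_{A0}−C_A)−C_P = 2.741 kmol/m³; S̃_{P/Q} = 0.6916/2.741 = 0.252.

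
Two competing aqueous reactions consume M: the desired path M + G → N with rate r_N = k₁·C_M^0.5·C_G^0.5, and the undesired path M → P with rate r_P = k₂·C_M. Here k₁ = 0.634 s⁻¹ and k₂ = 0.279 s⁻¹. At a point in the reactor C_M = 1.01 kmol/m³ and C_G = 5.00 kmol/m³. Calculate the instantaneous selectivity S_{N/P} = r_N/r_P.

S_{N/P} = r_N/r_P = (k₁·C_M^0.5·C_G^0.5)/(k₂·C_M) = (k₁/k₂)·C_M^-0.5·C_G^0.5.
= (0.634×1.010^0.5×5.000^0.5) / (0.279×1.010) = 1.425/0.2818 = 5.06.
The undesired path is higher order in M, so low C_M (CSTR or dilute feed) favours N.

5.06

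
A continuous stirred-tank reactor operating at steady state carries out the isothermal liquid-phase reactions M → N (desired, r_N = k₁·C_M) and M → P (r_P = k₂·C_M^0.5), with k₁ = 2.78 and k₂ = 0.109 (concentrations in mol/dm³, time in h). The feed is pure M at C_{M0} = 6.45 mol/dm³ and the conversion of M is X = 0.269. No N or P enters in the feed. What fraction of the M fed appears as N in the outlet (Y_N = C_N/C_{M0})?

0.264

Exit C_M = C_{M0}(1−X) = 6.45×0.731 = 4.715 mol/dm³.
Rates in a CSTR are evaluated at the outlet concentration: r_N = 2.78×4.715 = 13.11, r_P = 0.109×4.715^0.5 = 0.2367.
Fraction of consumed M going to N: r_N/(r_N+r_P) = 0.9823.
C_N = 0.9823·C_{M0}·X = 0.9823×6.45×0.269 = 1.70 mol/dm³; Y_N = C_N/C_{M0} = 0.264.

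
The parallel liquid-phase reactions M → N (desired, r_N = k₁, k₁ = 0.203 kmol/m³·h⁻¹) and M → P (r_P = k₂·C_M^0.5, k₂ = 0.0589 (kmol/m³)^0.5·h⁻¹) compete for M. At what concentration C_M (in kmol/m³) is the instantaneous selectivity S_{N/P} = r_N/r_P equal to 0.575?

S_{N/P} = (k₁/k₂)·C_M^-0.5 ⇒ C_M = (S·k₂/k₁)^(-2).
= (0.575×0.0589/0.203)^(-2) = (0.1668)^(-2) = 35.9 kmol/m³.

35.9 kmol/m³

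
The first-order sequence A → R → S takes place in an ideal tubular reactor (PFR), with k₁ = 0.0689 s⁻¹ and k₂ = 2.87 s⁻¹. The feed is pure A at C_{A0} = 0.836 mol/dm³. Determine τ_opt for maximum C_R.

The intermediate peaks when r₁ = r₂, i.e. k₁e^(−k₁τ) = k₂e^(−k₂τ), giving τ_opt = ln(k₂/k₁)/(k₂−k₁).
= ln(2.87/0.0689)/(2.87−0.0689) = ln(41.65)/2.801 = 3.729/2.801 = 1.33 s.

1.33 s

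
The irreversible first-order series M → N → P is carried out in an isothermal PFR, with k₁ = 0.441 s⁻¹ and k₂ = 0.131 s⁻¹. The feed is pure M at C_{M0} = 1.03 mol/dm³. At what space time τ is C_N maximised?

For first-order series the maximum of C_N occurs at τ_opt = ln(k₂/k₁)/(k₂−k₁).
= ln(0.131/0.441)/(0.131−0.441) = ln(0.2971)/-0.3100 = -1.214/-0.3100 = 3.92 s.

3.92 s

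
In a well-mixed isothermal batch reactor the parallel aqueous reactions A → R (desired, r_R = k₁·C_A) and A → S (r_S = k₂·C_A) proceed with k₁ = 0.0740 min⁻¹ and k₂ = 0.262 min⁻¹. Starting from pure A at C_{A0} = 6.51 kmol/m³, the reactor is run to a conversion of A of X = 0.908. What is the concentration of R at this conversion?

1.30 kmol/m³

C_A = C_{A0}(1−X) = 0.5989 kmol/m³.
Both paths are first order in A, so the instantaneous fraction to R is constant: dC_R/d(−C_A) = k₁/(k₁+k₂) = 0.2202.
C_R = 0.2202·(C_{A0}−C_A) = 0.2202×5.911 = 1.30 kmol/m³.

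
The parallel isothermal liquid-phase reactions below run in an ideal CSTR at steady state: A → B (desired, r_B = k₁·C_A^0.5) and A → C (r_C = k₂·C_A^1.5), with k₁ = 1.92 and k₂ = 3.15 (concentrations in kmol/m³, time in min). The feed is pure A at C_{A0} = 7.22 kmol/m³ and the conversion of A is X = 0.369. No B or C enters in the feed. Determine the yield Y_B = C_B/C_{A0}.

0.0435

Exit C_A = C_{A0}(1−X) = 7.22×0.631 = 4.556 kmol/m³.
Rates in a CSTR are evaluated at the outlet concentration: r_B = 1.92×4.556^0.5 = 4.098, r_C = 3.15×4.556^1.5 = 30.63.
Fraction of consumed A going to B: r_B/(r_B+r_C) = 0.1180.
C_B = 0.1180·C_{A0}·X = 0.1180×7.22×0.369 = 0.314 kmol/m³; Y_B = C_B/C_{A0} = 0.0435.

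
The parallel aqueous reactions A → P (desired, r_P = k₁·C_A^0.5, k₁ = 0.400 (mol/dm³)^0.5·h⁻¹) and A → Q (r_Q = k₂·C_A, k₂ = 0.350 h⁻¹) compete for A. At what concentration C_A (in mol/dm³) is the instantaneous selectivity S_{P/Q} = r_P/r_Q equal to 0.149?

S_{P/Q} = (k₁/k₂)·C_A^-0.5 ⇒ C_A = (S·k₂/k₁)^(-2).
= (0.149×0.350/0.400)^(-2) = (0.1304)^(-2) = 58.8 mol/dm³.

58.8 mol/dm³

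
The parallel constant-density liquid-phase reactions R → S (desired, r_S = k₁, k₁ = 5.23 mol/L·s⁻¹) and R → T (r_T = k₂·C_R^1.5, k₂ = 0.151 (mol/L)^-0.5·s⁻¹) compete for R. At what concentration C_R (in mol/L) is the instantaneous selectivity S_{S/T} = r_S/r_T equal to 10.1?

2.27 mol/L

S_{S/T} = (k₁/k₂)·C_R^-1.5 ⇒ C_R = (S·k₂/k₁)^(1/(-1.5)).
= (10.1×0.151/5.23)^(-0.6667) = (0.2916)^(-0.6667) = 2.27 mol/L.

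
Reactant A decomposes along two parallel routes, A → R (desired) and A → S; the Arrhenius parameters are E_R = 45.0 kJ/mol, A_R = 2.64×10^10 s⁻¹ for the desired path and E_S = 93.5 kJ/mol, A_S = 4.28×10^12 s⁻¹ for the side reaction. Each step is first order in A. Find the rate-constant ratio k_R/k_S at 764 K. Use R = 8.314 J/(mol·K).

12.8

k_R/k_S = (A_R/A_S)·exp[−(E_R−E_S)/(RT)] = (A_R/A_S)·exp[(E_S−E_R)/(RT)].
(E_S−E_R)/(RT) = (93.5−45.0)×10³/(8.314×764) = 48500/6352 = 7.636.
k_R/k_S = (2.64×10^10/4.28×10^12)·exp(7.636) = 0.006168 × 2070 = 12.8.
Since E_R < E_S, lowering the temperature improves selectivity toward R.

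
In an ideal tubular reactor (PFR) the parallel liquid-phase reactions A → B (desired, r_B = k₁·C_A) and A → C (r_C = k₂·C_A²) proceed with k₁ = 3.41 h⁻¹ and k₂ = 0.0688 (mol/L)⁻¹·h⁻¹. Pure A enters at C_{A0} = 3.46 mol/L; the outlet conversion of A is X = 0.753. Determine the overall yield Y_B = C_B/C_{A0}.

C_A = C_{A0}(1−X) = 0.8546 mol/L.
Along a PFR/batch, dC_B/dC_A = −r_B/(r_B+r_C) = −k₁/(k₁+k₂·C_A).
Integrating from C_{A0} to C_A: C_B = (3.41/0.0688)·ln[(3.41+0.0688·3.46)/(3.41+0.0688·0.855)] = 49.56·ln(3.648/3.469) = 2.497 mol/L.
Y_B = C_B/C_{A0} = 2.497/3.46 = 0.722.

0.722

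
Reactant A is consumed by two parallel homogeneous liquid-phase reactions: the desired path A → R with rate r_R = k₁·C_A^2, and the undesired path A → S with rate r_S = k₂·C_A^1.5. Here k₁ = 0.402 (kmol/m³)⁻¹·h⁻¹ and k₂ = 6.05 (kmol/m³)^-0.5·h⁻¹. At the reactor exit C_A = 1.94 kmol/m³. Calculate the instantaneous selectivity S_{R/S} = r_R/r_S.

0.0925

S_{R/S} = r_R/r_S = (k₁·C_A^2)/(k₂·C_A^1.5) = (k₁/k₂)·C_A^0.5.
= (0.402×1.940^2) / (6.05×1.940^1.5) = 1.513/16.35 = 0.0925.
Since the desired path is higher order in A, keeping C_A high (PFR or concentrated feed) favours R.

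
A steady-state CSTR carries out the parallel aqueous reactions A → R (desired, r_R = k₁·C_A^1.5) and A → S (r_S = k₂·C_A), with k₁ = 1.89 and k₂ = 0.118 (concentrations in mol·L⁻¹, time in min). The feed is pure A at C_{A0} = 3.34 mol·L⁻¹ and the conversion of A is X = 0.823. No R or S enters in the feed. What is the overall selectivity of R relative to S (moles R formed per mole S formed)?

Exit C_A = C_{A0}(1−X) = 3.34×0.177 = 0.5912 mol·L⁻¹.
A CSTR operates uniformly at the exit composition, giving r_R = 0.8591 and r_S = 0.06976 (each k·C_A^n at C_A = 0.5912).
Overall selectivity = C_R/C_S = r_Rτ/(r_Sτ) = r_R/r_S = 12.3.

12.3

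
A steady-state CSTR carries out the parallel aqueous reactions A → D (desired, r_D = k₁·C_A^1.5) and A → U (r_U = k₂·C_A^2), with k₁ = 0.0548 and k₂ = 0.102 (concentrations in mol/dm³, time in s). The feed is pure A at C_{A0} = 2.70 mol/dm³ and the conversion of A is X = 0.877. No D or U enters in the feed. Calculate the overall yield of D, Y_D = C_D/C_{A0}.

Exit C_A = C_{A0}(1−X) = 2.70×0.123 = 0.3321 mol/dm³.
Rates in a CSTR are evaluated at the outlet concentration: r_D = 0.0548×0.3321^1.5 = 0.01049, r_U = 0.102×0.3321^2 = 0.01125.
Fraction of consumed A going to D: r_D/(r_D+r_U) = 0.4825.
C_D = 0.4825·C_{A0}·X = 0.4825×2.70×0.877 = 1.14 mol/dm³; Y_D = C_D/C_{A0} = 0.423.

0.423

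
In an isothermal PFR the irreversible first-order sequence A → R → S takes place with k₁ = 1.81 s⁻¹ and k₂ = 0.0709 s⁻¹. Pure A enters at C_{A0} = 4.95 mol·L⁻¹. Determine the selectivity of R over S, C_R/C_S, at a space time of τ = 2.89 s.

The intermediate concentration in a first-order A→B→C sequence is C_R = k₁C_{A0}(e^(−k₁τ) − e^(−k₂τ))/(k₂−k₁).
e^(−k₁τ) = e^(−1.81×2.89) = e^(−5.231) = 0.005349; e^(−k₂τ) = e^(−0.2049) = 0.8147.
C_R = 1.81×4.95/(0.0709−1.81) × (0.005349−0.8147) = (-5.152)×(-0.8094) = 4.170 mol·L⁻¹.
C_A = C_{A0}e^(−k₁τ) = 0.02648 mol·L⁻¹, so C_S = C_{A0}−C_A−C_R = 0.7538 mol·L⁻¹; C_R/C_S = 5.53.

5.53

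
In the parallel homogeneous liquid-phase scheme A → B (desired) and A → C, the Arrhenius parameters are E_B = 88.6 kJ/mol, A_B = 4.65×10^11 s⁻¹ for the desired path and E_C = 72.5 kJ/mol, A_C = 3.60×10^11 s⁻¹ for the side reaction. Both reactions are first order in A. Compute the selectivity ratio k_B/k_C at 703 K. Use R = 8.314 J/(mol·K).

With equal orders, S_{B/C} = k_B/k_C = (A_B/A_C)·exp[(E_C−E_B)/(RT)].
(E_C−E_B)/(RT) = (72.5−88.6)×10³/(8.314×703) = -16100/5845 = -2.755.
k_B/k_C = (4.65×10^11/3.60×10^11)·exp(-2.755) = 1.292 × 0.06363 = 0.0822.
Since E_B > E_C, raising the temperature improves selectivity toward B.

0.0822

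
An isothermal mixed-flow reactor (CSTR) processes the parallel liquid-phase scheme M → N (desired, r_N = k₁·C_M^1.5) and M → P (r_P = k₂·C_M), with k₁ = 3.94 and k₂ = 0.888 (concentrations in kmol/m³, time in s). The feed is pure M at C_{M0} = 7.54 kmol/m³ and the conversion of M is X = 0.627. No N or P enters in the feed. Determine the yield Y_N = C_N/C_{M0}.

0.553

Exit C_M = C_{M0}(1−X) = 7.54×0.373 = 2.812 kmol/m³.
In a CSTR the entire volume is at exit conditions, so r_N = 3.94×2.812^1.5 = 18.58 and r_P = 0.888×2.812 = 2.497.
Fraction of consumed M going to N: r_N/(r_N+r_P) = 0.8815.
C_N = 0.8815·C_{M0}·X = 0.8815×7.54×0.627 = 4.17 kmol/m³; Y_N = C_N/C_{M0} = 0.553.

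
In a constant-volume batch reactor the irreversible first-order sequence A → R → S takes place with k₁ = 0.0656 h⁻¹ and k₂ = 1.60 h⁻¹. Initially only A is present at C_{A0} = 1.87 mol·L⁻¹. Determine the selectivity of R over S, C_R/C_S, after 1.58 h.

0.555

The intermediate concentration in a first-order A→B→C sequence is C_R = k₁C_{A0}(e^(−k₁t) − e^(−k₂t))/(k₂−k₁).
e^(−k₁t) = e^(−0.0656×1.58) = e^(−0.1036) = 0.9015; e^(−k₂t) = e^(−2.528) = 0.07982.
C_R = 0.0656×1.87/(1.60−0.0656) × (0.9015−0.07982) = 0.07995×0.8217 = 0.06570 mol·L⁻¹.
C_A = C_{A0}e^(−k₁t) = 1.686 mol·L⁻¹, so C_S = C_{A0}−C_A−C_R = 0.1184 mol·L⁻¹; C_R/C_S = 0.555.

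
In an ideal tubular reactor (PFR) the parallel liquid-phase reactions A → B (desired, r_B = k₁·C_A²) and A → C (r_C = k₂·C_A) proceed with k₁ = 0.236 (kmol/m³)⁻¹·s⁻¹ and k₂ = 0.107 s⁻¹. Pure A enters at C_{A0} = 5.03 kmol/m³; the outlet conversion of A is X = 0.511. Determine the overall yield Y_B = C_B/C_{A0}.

C_A = C_{A0}(1−X) = 2.460 kmol/m³.
Along a PFR/batch, dC_C/dC_A = −r_C/(r_B+r_C) = −k₂/(k₂+k₁·C_A).
Integrating from C_{A0} to C_A: C_C = (0.107/0.236)·ln[(0.107+0.236·5.03)/(0.107+0.236·2.46)] = 0.4534·ln(1.294/0.6875) = 0.2868 kmol/m³.
Then C_B = (C_{A0}−C_A) − C_C = 2.570 − 0.2868 = 2.284 kmol/m³.
Y_B = C_B/C_{A0} = 2.284/5.03 = 0.454.

0.454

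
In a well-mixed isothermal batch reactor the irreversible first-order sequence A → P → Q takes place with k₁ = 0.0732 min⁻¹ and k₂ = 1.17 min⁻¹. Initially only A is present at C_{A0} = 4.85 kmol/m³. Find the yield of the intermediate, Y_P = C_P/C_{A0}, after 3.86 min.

Solving the coupled first-order balances gives C_P(t) = [k₁/(k₂−k₁)]·C_{A0}·(e^(−k₁t) − e^(−k₂t)).
e^(−k₁t) = e^(−0.0732×3.86) = e^(−0.2826) = 0.7539; e^(−k₂t) = e^(−4.516) = 0.01093.
C_P = 0.0732×4.85/(1.17−0.0732) × (0.7539−0.01093) = 0.3237×0.7429 = 0.2405 kmol/m³.
Y_P = C_P/C_{A0} = 0.2405/4.85 = 0.0496.

0.0496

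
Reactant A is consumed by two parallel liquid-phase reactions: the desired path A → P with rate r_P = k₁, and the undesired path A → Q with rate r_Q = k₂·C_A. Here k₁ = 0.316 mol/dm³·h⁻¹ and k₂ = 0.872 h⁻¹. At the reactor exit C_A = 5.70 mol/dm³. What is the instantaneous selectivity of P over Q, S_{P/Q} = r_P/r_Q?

S_{P/Q} = r_P/r_Q = (k₁)/(k₂·C_A) = (k₁/k₂)·C_A⁻¹.
= (0.316) / (0.872×5.700) = 0.3160/4.970 = 0.0636.

0.0636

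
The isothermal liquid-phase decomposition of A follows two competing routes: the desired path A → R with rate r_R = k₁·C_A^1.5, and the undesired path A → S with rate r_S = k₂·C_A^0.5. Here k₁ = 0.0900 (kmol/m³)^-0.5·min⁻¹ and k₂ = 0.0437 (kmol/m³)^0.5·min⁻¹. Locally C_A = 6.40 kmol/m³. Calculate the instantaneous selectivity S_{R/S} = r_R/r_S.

S_{R/S} = r_R/r_S = (k₁·C_A^1.5)/(k₂·C_A^0.5) = (k₁/k₂)·C_A.
= (0.0900×6.400^1.5) / (0.0437×6.400^0.5) = 1.457/0.1106 = 13.2.
Since the desired path is higher order in A, keeping C_A high (PFR or concentrated feed) favours R.

13.2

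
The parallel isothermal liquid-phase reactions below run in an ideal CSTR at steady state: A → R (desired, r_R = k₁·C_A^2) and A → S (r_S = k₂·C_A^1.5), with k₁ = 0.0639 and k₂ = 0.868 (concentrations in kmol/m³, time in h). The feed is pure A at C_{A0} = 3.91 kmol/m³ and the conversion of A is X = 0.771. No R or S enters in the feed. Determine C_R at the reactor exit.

0.196 kmol/m³

Exit C_A = C_{A0}(1−X) = 3.91×0.229 = 0.8954 kmol/m³.
Rates in a CSTR are evaluated at the outlet concentration: r_R = 0.0639×0.8954^2 = 0.05123, r_S = 0.868×0.8954^1.5 = 0.7354.
Fraction of consumed A going to R: r_R/(r_R+r_S) = 0.06512.
C_R = 0.06512·C_{A0}·X = 0.06512×3.91×0.771 = 0.196 kmol/m³.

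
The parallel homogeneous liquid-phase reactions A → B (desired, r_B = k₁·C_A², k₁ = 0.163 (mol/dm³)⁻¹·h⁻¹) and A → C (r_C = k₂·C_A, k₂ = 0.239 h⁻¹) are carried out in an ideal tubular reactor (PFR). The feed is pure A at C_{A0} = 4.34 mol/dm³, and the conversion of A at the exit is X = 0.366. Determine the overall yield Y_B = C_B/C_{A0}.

C_A = C_{A0}(1−X) = 2.752 mol/dm³.
Along a PFR/batch, dC_C/dC_A = −r_C/(r_B+r_C) = −k₂/(k₂+k₁·C_A).
Integrating from C_{A0} to C_A: C_C = (0.239/0.163)·ln[(0.239+0.163·4.34)/(0.239+0.163·2.75)] = 1.466·ln(0.9464/0.6875) = 0.4686 mol/dm³.
Then C_B = (C_{A0}−C_A) − C_C = 1.588 − 0.4686 = 1.120 mol/dm³.
Y_B = C_B/C_{A0} = 1.120/4.34 = 0.258.

0.258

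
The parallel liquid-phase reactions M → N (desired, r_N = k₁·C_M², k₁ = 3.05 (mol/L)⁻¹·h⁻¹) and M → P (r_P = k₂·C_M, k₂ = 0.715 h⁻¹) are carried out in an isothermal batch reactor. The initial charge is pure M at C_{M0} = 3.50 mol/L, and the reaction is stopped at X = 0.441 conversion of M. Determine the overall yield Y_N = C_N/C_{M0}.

C_M = C_{M0}(1−X) = 1.956 mol/L.
Along a PFR/batch, dC_P/dC_M = −r_P/(r_N+r_P) = −k₂/(k₂+k₁·C_M).
Integrating from C_{M0} to C_M: C_P = (0.715/3.05)·ln[(0.715+3.05·3.50)/(0.715+3.05·1.96)] = 0.2344·ln(11.39/6.682) = 0.1250 mol/L.
Then C_N = (C_{M0}−C_M) − C_P = 1.544 − 0.1250 = 1.418 mol/L.
Y_N = C_N/C_{M0} = 1.418/3.50 = 0.405.

0.405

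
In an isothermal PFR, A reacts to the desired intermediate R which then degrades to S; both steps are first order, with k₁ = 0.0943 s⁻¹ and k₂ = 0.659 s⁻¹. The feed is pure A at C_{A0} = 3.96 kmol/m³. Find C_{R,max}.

0.410 kmol/m³

For a first-order series the maximum intermediate yield is C_{R,max}/C_{A0} = (k₁/k₂)^[k₂/(k₂−k₁)].
= (0.0943/0.659)^(0.659/(0.659−0.0943)) = (0.1431)^(1.167) = 0.1034.
C_{R,max} = 0.1034×3.96 = 0.410 kmol/m³.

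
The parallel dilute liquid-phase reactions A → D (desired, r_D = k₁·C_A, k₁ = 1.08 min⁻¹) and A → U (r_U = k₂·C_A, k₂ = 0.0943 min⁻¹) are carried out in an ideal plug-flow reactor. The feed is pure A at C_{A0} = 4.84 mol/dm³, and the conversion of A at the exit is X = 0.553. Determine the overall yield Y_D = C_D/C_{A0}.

0.509

C_A = C_{A0}(1−X) = 2.163 mol/dm³.
Both paths are first order in A, so the instantaneous fraction to D is constant: dC_D/d(−C_A) = k₁/(k₁+k₂) = 0.9197.
C_D = 0.9197·(C_{A0}−C_A) = 0.9197×2.677 = 2.46 mol/dm³.
Y_D = C_D/C_{A0} = 2.462/4.84 = 0.509.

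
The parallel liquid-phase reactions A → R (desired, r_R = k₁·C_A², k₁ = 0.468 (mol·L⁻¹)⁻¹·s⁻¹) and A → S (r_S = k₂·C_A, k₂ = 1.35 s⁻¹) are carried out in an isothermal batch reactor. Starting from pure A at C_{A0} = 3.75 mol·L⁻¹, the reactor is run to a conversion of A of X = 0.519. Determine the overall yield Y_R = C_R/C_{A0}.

0.252

C_A = C_{A0}(1−X) = 1.804 mol·L⁻¹.
Along a PFR/batch, dC_S/dC_A = −r_S/(r_R+r_S) = −k₂/(k₂+k₁·C_A).
Integrating from C_{A0} to C_A: C_S = (1.35/0.468)·ln[(1.35+0.468·3.75)/(1.35+0.468·1.80)] = 2.885·ln(3.105/2.194) = 1.002 mol·L⁻¹.
Then C_R = (C_{A0}−C_A) − C_S = 1.946 − 1.002 = 0.9447 mol·L⁻¹.
Y_R = C_R/C_{A0} = 0.9447/3.75 = 0.252.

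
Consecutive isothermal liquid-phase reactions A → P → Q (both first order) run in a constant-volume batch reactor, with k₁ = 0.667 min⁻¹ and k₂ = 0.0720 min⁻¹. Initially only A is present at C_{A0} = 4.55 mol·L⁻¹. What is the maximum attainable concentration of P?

3.48 mol·L⁻¹

For a first-order series the maximum intermediate yield is C_{P,max}/C_{A0} = (k₁/k₂)^[k₂/(k₂−k₁)].
= (0.667/0.0720)^(0.0720/(0.0720−0.667)) = (9.264)^(-0.1210) = 0.7639.
C_{P,max} = 0.7639×4.55 = 3.48 mol·L⁻¹.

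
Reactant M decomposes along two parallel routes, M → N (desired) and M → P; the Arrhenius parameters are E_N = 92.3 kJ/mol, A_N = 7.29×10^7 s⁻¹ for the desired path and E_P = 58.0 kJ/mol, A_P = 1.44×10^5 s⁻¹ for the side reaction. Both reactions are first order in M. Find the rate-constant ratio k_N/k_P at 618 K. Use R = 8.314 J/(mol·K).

With equal orders, S_{N/P} = k_N/k_P = (A_N/A_P)·exp[(E_P−E_N)/(RT)].
(E_P−E_N)/(RT) = (58.0−92.3)×10³/(8.314×618) = -34300/5138 = -6.676.
k_N/k_P = (7.29×10^7/1.44×10^5)·exp(-6.676) = 506.2 × 0.001261 = 0.638.

0.638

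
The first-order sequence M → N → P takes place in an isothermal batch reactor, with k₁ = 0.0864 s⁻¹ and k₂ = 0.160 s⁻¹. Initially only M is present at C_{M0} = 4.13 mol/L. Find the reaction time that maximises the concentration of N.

The intermediate peaks when r₁ = r₂, i.e. k₁e^(−k₁t) = k₂e^(−k₂t), giving t_opt = ln(k₂/k₁)/(k₂−k₁).
= ln(0.160/0.0864)/(0.160−0.0864) = ln(1.852)/0.07360 = 0.6162/0.07360 = 8.37 s.

8.37 s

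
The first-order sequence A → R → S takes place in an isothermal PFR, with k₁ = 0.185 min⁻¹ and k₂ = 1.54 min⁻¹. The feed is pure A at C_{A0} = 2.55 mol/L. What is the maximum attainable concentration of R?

For a first-order series the maximum intermediate yield is C_{R,max}/C_{A0} = (k₁/k₂)^[k₂/(k₂−k₁)].
= (0.185/1.54)^(1.54/(1.54−0.185)) = (0.1201)^(1.137) = 0.08995.
C_{R,max} = 0.08995×2.55 = 0.229 mol/L.

0.229 mol/L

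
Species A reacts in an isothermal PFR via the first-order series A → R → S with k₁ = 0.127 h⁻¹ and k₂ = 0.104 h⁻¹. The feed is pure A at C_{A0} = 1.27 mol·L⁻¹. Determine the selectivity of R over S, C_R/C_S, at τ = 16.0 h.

0.589

Solving the coupled first-order balances gives C_R(τ) = [k₁/(k₂−k₁)]·C_{A0}·(e^(−k₁τ) − e^(−k₂τ)).
e^(−k₁τ) = e^(−0.127×16.0) = e^(−2.032) = 0.1311; e^(−k₂τ) = e^(−1.664) = 0.1894.
C_R = 0.127×1.27/(0.104−0.127) × (0.1311−0.1894) = (-7.013)×(-0.05831) = 0.4089 mol·L⁻¹.
C_A = C_{A0}e^(−k₁τ) = 0.1665 mol·L⁻¹, so C_S = C_{A0}−C_A−C_R = 0.6947 mol·L⁻¹; C_R/C_S = 0.589.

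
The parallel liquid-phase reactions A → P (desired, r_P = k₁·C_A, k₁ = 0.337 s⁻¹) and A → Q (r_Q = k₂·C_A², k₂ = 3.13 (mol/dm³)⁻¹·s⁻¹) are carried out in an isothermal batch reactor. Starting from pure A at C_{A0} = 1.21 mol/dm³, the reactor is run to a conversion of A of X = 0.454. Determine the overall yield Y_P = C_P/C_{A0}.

0.0480

C_A = C_{A0}(1−X) = 0.6607 mol/dm³.
Along a PFR/batch, dC_P/dC_A = −r_P/(r_P+r_Q) = −k₁/(k₁+k₂·C_A).
Integrating from C_{A0} to C_A: C_P = (0.337/3.13)·ln[(0.337+3.13·1.21)/(0.337+3.13·0.661)] = 0.1077·ln(4.124/2.405) = 0.05808 mol/dm³.
Y_P = C_P/C_{A0} = 0.05808/1.21 = 0.0480.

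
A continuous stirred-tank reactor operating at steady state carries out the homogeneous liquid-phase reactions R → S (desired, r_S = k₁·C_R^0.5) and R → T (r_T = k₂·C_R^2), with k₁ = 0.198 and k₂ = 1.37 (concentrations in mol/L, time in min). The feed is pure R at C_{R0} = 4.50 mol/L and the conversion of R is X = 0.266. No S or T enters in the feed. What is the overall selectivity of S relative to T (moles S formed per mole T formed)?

0.0241

Exit C_R = C_{R0}(1−X) = 4.50×0.734 = 3.303 mol/L.
A CSTR operates uniformly at the exit composition, giving r_S = 0.3598 and r_T = 14.95 (each k·C_R^n at C_R = 3.303).
Overall selectivity = C_S/C_T = r_Sτ/(r_Tτ) = r_S/r_T = 0.0241.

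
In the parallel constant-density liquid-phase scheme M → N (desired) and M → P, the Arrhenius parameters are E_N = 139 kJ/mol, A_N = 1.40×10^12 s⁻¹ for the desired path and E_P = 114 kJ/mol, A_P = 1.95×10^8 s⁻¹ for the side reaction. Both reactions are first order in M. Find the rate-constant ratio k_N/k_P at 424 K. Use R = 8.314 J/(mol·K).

5.97

With equal orders, S_{N/P} = k_N/k_P = (A_N/A_P)·exp[(E_P−E_N)/(RT)].
(E_P−E_N)/(RT) = (114−139)×10³/(8.314×424) = -25000/3525 = -7.092.
k_N/k_P = (1.40×10^12/1.95×10^8)·exp(-7.092) = 7179 × 8.318×10^-4 = 5.97.
Since E_N > E_P, raising the temperature improves selectivity toward N.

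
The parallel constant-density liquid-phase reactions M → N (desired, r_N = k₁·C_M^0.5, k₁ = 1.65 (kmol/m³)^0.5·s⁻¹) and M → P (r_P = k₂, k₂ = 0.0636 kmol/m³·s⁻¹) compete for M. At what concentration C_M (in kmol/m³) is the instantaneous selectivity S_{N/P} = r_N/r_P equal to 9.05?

0.122 kmol/m³

S_{N/P} = (k₁/k₂)·C_M^0.5 ⇒ C_M = (S·k₂/k₁)^(2).
= (9.05×0.0636/1.65)^(2) = (0.3488)^(2) = 0.122 kmol/m³.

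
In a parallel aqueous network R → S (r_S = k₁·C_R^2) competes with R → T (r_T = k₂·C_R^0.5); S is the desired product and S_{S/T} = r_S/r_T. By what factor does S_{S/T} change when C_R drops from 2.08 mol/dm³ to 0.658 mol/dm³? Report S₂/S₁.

0.178

S_{S/T} = (k₁/k₂)·C_R^1.5, so S₂/S₁ = (C_{R,2}/C_{R,1})^1.5.
= (0.658/2.08)^1.5 = (0.3163)^1.5 = 0.178.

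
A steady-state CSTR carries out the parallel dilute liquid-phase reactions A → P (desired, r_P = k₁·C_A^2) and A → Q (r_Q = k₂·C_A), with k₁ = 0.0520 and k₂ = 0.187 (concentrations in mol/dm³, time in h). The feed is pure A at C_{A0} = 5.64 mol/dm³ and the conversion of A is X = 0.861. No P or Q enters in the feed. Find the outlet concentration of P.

0.869 mol/dm³

Exit C_A = C_{A0}(1−X) = 5.64×0.139 = 0.7840 mol/dm³.
A CSTR operates uniformly at the exit composition, giving r_P = 0.03196 and r_Q = 0.1466 (each k·C_A^n at C_A = 0.7840).
Fraction of consumed A going to P: r_P/(r_P+r_Q) = 0.1790.
C_P = 0.1790·C_{A0}·X = 0.1790×5.64×0.861 = 0.869 mol/dm³.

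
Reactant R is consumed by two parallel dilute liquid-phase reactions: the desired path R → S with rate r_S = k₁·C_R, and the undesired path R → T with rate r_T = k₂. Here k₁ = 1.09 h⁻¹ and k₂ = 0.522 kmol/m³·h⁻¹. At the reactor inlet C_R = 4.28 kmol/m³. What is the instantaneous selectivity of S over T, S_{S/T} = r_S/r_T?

S_{S/T} = r_S/r_T = (k₁·C_R)/(k₂) = (k₁/k₂)·C_R.
= (1.09×4.280) / (0.522) = 4.665/0.5220 = 8.94.

8.94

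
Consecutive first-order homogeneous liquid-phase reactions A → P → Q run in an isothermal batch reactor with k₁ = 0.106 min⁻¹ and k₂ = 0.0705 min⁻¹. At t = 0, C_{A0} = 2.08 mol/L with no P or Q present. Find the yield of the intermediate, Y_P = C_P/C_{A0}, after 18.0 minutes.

0.396

For first-order series with pure A initially, C_P(t) = k₁C_{A0}/(k₂−k₁)·(e^(−k₁t) − e^(−k₂t)).
e^(−k₁t) = e^(−0.106×18.0) = e^(−1.908) = 0.1484; e^(−k₂t) = e^(−1.269) = 0.2811.
C_P = 0.106×2.08/(0.0705−0.106) × (0.1484−0.2811) = (-6.211)×(-0.1327) = 0.8244 mol/L.
Y_P = C_P/C_{A0} = 0.8244/2.08 = 0.396.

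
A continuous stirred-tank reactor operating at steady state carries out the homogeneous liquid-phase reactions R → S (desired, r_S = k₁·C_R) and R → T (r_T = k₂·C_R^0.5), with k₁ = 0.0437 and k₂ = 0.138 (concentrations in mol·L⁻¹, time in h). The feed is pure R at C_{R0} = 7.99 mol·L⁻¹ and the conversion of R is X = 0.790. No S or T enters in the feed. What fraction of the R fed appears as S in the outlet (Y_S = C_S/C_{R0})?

0.230

Exit C_R = C_{R0}(1−X) = 7.99×0.210 = 1.678 mol·L⁻¹.
In a CSTR the entire volume is at exit conditions, so r_S = 0.0437×1.678 = 0.07332 and r_T = 0.138×1.678^0.5 = 0.1788.
Fraction of consumed R going to S: r_S/(r_S+r_T) = 0.2909.
C_S = 0.2909·C_{R0}·X = 0.2909×7.99×0.790 = 1.84 mol·L⁻¹; Y_S = C_S/C_{R0} = 0.230.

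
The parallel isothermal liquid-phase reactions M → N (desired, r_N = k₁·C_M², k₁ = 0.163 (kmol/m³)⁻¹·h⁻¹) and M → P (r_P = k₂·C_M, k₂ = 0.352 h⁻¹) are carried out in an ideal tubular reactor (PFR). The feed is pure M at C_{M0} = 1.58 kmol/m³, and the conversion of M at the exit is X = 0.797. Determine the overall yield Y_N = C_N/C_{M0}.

C_M = C_{M0}(1−X) = 0.3207 kmol/m³.
Along a PFR/batch, dC_P/dC_M = −r_P/(r_N+r_P) = −k₂/(k₂+k₁·C_M).
Integrating from C_{M0} to C_M: C_P = (0.352/0.163)·ln[(0.352+0.163·1.58)/(0.352+0.163·0.321)] = 2.160·ln(0.6095/0.4043) = 0.8867 kmol/m³.
Then C_N = (C_{M0}−C_M) − C_P = 1.259 − 0.8867 = 0.3726 kmol/m³.
Y_N = C_N/C_{M0} = 0.3726/1.58 = 0.236.

0.236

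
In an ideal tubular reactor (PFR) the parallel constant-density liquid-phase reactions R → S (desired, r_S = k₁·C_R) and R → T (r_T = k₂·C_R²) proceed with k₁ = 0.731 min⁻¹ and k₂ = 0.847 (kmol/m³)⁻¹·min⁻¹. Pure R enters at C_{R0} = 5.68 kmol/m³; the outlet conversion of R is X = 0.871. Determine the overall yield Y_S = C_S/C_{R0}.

C_R = C_{R0}(1−X) = 0.7327 kmol/m³.
Along a PFR/batch, dC_S/dC_R = −r_S/(r_S+r_T) = −k₁/(k₁+k₂·C_R).
Integrating from C_{R0} to C_R: C_S = (0.731/0.847)·ln[(0.731+0.847·5.68)/(0.731+0.847·0.733)] = 0.8630·ln(5.542/1.352) = 1.218 kmol/m³.
Y_S = C_S/C_{R0} = 1.218/5.68 = 0.214.

0.214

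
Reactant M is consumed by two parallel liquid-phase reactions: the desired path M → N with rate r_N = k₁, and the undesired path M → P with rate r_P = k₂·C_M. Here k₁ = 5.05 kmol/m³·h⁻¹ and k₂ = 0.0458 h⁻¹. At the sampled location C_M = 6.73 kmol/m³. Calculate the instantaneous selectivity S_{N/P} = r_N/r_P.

S_{N/P} = r_N/r_P = (k₁)/(k₂·C_M) = (k₁/k₂)·C_M⁻¹.
= (5.05) / (0.0458×6.730) = 5.050/0.3082 = 16.4.

16.4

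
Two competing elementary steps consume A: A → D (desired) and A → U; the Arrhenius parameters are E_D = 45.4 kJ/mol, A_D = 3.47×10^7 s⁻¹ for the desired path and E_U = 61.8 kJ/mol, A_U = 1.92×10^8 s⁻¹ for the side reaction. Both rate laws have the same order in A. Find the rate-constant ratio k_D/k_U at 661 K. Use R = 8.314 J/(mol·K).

Since both paths have the same order in A, the concentration cancels and S_{D/U} = k_D/k_U = (A_D/A_U)·exp[(E_U−E_D)/(RT)].
(E_U−E_D)/(RT) = (61.8−45.4)×10³/(8.314×661) = 16400/5496 = 2.984.
k_D/k_U = (3.47×10^7/1.92×10^8)·exp(2.984) = 0.1807 × 19.77 = 3.57.

3.57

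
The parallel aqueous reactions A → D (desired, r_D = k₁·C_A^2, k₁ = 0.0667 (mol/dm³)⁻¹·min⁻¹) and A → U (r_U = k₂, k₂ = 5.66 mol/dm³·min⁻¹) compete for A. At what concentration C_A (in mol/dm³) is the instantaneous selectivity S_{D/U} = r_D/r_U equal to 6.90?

24.2 mol/dm³

S_{D/U} = (k₁/k₂)·C_A^2 ⇒ C_A = (S·k₂/k₁)^(0.5).
= (6.90×5.66/0.0667)^(0.5) = (585.5)^(0.5) = 24.2 mol/dm³.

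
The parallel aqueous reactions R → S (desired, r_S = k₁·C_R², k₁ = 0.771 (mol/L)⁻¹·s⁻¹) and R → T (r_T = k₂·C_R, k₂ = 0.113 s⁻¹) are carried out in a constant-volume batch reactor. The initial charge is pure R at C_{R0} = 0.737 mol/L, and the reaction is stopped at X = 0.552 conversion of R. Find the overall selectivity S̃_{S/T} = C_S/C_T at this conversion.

3.50

C_R = C_{R0}(1−X) = 0.3302 mol/L.
Along a PFR/batch, dC_T/dC_R = −r_T/(r_S+r_T) = −k₂/(k₂+k₁·C_R).
Integrating from C_{R0} to C_R: C_T = (0.113/0.771)·ln[(0.113+0.771·0.737)/(0.113+0.771·0.330)] = 0.1466·ln(0.6812/0.3676) = 0.09043 mol/L.
Then C_S = (C_{R0}−C_R) − C_T = 0.4068 − 0.09043 = 0.3164 mol/L.
S̃_{S/T} = C_S/C_T = 0.3164/0.09043 = 3.50.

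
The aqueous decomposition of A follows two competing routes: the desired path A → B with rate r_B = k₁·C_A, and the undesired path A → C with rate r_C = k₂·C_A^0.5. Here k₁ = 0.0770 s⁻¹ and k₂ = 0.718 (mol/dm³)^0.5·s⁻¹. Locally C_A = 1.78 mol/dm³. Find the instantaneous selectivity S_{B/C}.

0.143

S_{B/C} = r_B/r_C = (k₁·C_A)/(k₂·C_A^0.5) = (k₁/k₂)·C_A^0.5.
= (0.0770×1.780) / (0.718×1.780^0.5) = 0.1371/0.9579 = 0.143.
Since the desired path is higher order in A, keeping C_A high (PFR or concentrated feed) favours B.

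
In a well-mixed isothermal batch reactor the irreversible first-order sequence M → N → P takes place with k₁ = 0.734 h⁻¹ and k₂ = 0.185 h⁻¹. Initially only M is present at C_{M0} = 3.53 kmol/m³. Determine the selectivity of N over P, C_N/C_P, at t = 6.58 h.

For first-order series with pure M initially, C_N(t) = k₁C_{M0}/(k₂−k₁)·(e^(−k₁t) − e^(−k₂t)).
e^(−k₁t) = e^(−0.734×6.58) = e^(−4.830) = 0.007989; e^(−k₂t) = e^(−1.217) = 0.2960.
C_N = 0.734×3.53/(0.185−0.734) × (0.007989−0.2960) = (-4.720)×(-0.2880) = 1.359 kmol/m³.
C_M = C_{M0}e^(−k₁t) = 0.02820 kmol/m³, so C_P = C_{M0}−C_M−C_N = 2.142 kmol/m³; C_N/C_P = 0.635.

0.635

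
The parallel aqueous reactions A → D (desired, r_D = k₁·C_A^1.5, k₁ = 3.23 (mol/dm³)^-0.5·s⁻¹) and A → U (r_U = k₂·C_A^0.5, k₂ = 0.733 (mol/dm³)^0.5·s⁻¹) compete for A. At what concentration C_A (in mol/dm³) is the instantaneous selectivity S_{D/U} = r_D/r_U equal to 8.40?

1.91 mol/dm³

S_{D/U} = (k₁/k₂)·C_A ⇒ C_A = S·k₂/k₁.
= 8.40×0.733/3.23 = 1.91 mol/dm³.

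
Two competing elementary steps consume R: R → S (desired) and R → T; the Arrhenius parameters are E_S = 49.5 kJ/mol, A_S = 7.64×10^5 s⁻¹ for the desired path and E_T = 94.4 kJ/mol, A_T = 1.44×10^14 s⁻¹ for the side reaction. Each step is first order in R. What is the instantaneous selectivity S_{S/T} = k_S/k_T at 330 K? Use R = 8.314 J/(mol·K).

With equal orders, S_{S/T} = k_S/k_T = (A_S/A_T)·exp[(E_T−E_S)/(RT)].
(E_T−E_S)/(RT) = (94.4−49.5)×10³/(8.314×330) = 44900/2744 = 16.37.
k_S/k_T = (7.64×10^5/1.44×10^14)·exp(16.37) = 5.306×10^-9 × 1.280×10^7 = 0.0679.
Since E_S < E_T, lowering the temperature improves selectivity toward S.

0.0679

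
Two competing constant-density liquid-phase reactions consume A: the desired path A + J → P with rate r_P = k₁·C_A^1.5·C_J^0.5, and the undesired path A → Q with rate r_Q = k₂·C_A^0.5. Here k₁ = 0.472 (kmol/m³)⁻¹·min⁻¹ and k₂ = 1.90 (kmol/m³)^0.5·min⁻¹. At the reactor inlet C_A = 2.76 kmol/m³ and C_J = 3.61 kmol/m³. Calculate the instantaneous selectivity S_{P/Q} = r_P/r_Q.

S_{P/Q} = r_P/r_Q = (k₁·C_A^1.5·C_J^0.5)/(k₂·C_A^0.5) = (k₁/k₂)·C_A·C_J^0.5.
= (0.472×2.760^1.5×3.610^0.5) / (1.90×2.760^0.5) = 4.112/3.157 = 1.30.
Since the desired path is higher order in A, keeping C_A high (PFR or concentrated feed) favours P.

1.30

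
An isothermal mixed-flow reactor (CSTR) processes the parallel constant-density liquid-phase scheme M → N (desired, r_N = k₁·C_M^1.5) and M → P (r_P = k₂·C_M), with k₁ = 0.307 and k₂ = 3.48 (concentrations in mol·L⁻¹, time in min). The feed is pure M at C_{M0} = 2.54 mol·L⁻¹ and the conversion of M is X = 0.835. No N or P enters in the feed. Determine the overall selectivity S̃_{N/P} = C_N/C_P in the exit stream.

Exit C_M = C_{M0}(1−X) = 2.54×0.165 = 0.4191 mol·L⁻¹.
Rates in a CSTR are evaluated at the outlet concentration: r_N = 0.307×0.4191^1.5 = 0.08329, r_P = 3.48×0.4191 = 1.458.
Overall selectivity = C_N/C_P = r_Nτ/(r_Pτ) = r_N/r_P = 0.0571.

0.0571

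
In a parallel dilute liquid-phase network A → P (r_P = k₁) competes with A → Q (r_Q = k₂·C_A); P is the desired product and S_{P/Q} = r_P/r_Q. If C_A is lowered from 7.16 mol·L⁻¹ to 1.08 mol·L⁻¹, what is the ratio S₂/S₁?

S_{P/Q} = (k₁/k₂)·C_A⁻¹, so S₂/S₁ = (C_{A,2}/C_{A,1})⁻¹.
= 7.16/1.08 = 6.63.

6.63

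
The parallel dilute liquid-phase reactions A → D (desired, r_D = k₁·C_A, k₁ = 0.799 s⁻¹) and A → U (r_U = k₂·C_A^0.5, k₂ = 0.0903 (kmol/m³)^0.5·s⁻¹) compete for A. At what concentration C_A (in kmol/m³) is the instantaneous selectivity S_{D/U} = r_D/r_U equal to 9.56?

1.17 kmol/m³

S_{D/U} = (k₁/k₂)·C_A^0.5 ⇒ C_A = (S·k₂/k₁)^(2).
= (9.56×0.0903/0.799)^(2) = (1.080)^(2) = 1.17 kmol/m³.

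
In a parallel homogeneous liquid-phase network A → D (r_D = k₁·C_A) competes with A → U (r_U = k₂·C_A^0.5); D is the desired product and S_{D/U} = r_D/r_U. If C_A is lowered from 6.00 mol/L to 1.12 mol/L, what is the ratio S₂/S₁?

S_{D/U} = (k₁/k₂)·C_A^0.5, so S₂/S₁ = (C_{A,2}/C_{A,1})^0.5.
= (1.12/6.00)^0.5 = (0.1867)^0.5 = 0.432.
Selectivity toward D falls as C_A falls — high-concentration operation is favoured.

0.432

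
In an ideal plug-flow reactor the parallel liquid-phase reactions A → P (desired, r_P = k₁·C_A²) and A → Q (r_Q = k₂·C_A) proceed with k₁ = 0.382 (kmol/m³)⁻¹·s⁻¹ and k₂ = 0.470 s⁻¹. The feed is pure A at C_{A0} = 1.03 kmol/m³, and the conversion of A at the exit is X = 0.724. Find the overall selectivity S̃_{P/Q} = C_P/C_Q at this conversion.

C_A = C_{A0}(1−X) = 0.2843 kmol/m³.
Along a PFR/batch, dC_Q/dC_A = −r_Q/(r_P+r_Q) = −k₂/(k₂+k₁·C_A).
Integrating from C_{A0} to C_A: C_Q = (0.470/0.382)·ln[(0.470+0.382·1.03)/(0.470+0.382·0.284)] = 1.230·ln(0.8635/0.5786) = 0.4926 kmol/m³.
Then C_P = (C_{A0}−C_A) − C_Q = 0.7457 − 0.4926 = 0.2531 kmol/m³.
S̃_{P/Q} = C_P/C_Q = 0.2531/0.4926 = 0.514.

0.514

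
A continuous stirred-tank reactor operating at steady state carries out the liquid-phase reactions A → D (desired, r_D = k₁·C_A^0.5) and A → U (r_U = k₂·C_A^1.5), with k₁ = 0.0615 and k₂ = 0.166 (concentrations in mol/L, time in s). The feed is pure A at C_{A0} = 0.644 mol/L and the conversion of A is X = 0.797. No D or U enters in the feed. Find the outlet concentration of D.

Exit C_A = C_{A0}(1−X) = 0.644×0.203 = 0.1307 mol/L.
Rates in a CSTR are evaluated at the outlet concentration: r_D = 0.0615×0.1307^0.5 = 0.02224, r_U = 0.166×0.1307^1.5 = 0.007847.
Fraction of consumed A going to D: r_D/(r_D+r_U) = 0.7392.
C_D = 0.7392·C_{A0}·X = 0.7392×0.644×0.797 = 0.379 mol/L.

0.379 mol/L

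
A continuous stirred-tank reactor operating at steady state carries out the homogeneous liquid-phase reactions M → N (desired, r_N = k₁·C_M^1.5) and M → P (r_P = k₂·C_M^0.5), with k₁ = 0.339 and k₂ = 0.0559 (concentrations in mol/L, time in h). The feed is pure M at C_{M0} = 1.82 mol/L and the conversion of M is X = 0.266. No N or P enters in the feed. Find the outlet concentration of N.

0.431 mol/L

Exit C_M = C_{M0}(1−X) = 1.82×0.734 = 1.336 mol/L.
Rates in a CSTR are evaluated at the outlet concentration: r_N = 0.339×1.336^1.5 = 0.5234, r_P = 0.0559×1.336^0.5 = 0.06461.
Fraction of consumed M going to N: r_N/(r_N+r_P) = 0.8901.
C_N = 0.8901·C_{M0}·X = 0.8901×1.82×0.266 = 0.431 mol/L.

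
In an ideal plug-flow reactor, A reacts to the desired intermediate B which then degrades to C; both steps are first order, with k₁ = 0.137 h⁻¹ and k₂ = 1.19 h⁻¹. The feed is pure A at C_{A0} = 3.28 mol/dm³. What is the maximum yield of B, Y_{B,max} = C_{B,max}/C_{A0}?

At the optimum, C_{B,max}/C_{A0} = (k₁/k₂)^[k₂/(k₂−k₁)].
= (0.137/1.19)^(1.19/(1.19−0.137)) = (0.1151)^(1.130) = 0.08690.

0.0869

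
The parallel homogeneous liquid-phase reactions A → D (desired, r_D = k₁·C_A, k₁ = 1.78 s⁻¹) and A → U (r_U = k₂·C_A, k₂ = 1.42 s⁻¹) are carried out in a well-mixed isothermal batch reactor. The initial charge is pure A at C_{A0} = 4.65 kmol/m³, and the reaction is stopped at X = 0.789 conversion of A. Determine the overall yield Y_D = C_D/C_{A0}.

0.439

C_A = C_{A0}(1−X) = 0.9811 kmol/m³.
Both paths are first order in A, so the instantaneous fraction to D is constant: dC_D/d(−C_A) = k₁/(k₁+k₂) = 0.5563.
C_D = 0.5563·(C_{A0}−C_A) = 0.5563×3.669 = 2.04 kmol/m³.
Y_D = C_D/C_{A0} = 2.041/4.65 = 0.439.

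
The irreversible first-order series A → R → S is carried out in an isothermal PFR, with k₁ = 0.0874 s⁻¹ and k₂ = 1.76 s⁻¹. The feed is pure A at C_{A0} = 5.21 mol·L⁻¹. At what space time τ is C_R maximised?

For first-order series the maximum of C_R occurs at τ_opt = ln(k₂/k₁)/(k₂−k₁).
= ln(1.76/0.0874)/(1.76−0.0874) = ln(20.14)/1.673 = 3.003/1.673 = 1.80 s.

1.80 s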